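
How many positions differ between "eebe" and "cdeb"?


Comparing "eebe" and "cdeb" position by position:
  Position 0: 'e' vs 'c' => DIFFER
  Position 1: 'e' vs 'd' => DIFFER
  Position 2: 'b' vs 'e' => DIFFER
  Position 3: 'e' vs 'b' => DIFFER
Positions that differ: 4

4


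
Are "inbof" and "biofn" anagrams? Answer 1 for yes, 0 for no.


Strings: "inbof", "biofn"
Sorted first:  bfino
Sorted second: bfino
Sorted forms match => anagrams

1


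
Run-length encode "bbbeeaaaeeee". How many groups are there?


Input: bbbeeaaaeeee
Scanning for consecutive runs:
  Group 1: 'b' x 3 (positions 0-2)
  Group 2: 'e' x 2 (positions 3-4)
  Group 3: 'a' x 3 (positions 5-7)
  Group 4: 'e' x 4 (positions 8-11)
Total groups: 4

4


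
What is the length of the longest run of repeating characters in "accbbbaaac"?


Input: "accbbbaaac"
Scanning for longest run:
  Position 1 ('c'): new char, reset run to 1
  Position 2 ('c'): continues run of 'c', length=2
  Position 3 ('b'): new char, reset run to 1
  Position 4 ('b'): continues run of 'b', length=2
  Position 5 ('b'): continues run of 'b', length=3
  Position 6 ('a'): new char, reset run to 1
  Position 7 ('a'): continues run of 'a', length=2
  Position 8 ('a'): continues run of 'a', length=3
  Position 9 ('c'): new char, reset run to 1
Longest run: 'b' with length 3

3


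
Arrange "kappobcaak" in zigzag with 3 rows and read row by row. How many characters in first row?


Zigzag "kappobcaak" into 3 rows:
Placing characters:
  'k' => row 0
  'a' => row 1
  'p' => row 2
  'p' => row 1
  'o' => row 0
  'b' => row 1
  'c' => row 2
  'a' => row 1
  'a' => row 0
  'k' => row 1
Rows:
  Row 0: "koa"
  Row 1: "apbak"
  Row 2: "pc"
First row length: 3

3


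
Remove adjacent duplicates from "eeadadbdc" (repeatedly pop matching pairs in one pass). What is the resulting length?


Input: eeadadbdc
Stack-based adjacent duplicate removal:
  Read 'e': push. Stack: e
  Read 'e': matches stack top 'e' => pop. Stack: (empty)
  Read 'a': push. Stack: a
  Read 'd': push. Stack: ad
  Read 'a': push. Stack: ada
  Read 'd': push. Stack: adad
  Read 'b': push. Stack: adadb
  Read 'd': push. Stack: adadbd
  Read 'c': push. Stack: adadbdc
Final stack: "adadbdc" (length 7)

7


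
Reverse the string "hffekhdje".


Input: hffekhdje
Reading characters right to left:
  Position 8: 'e'
  Position 7: 'j'
  Position 6: 'd'
  Position 5: 'h'
  Position 4: 'k'
  Position 3: 'e'
  Position 2: 'f'
  Position 1: 'f'
  Position 0: 'h'
Reversed: ejdhkeffh

ejdhkeffh


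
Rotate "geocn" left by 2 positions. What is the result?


Input: "geocn", rotate left by 2
First 2 characters: "ge"
Remaining characters: "ocn"
Concatenate remaining + first: "ocn" + "ge" = "ocnge"

ocnge


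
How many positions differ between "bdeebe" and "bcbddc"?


Comparing "bdeebe" and "bcbddc" position by position:
  Position 0: 'b' vs 'b' => same
  Position 1: 'd' vs 'c' => DIFFER
  Position 2: 'e' vs 'b' => DIFFER
  Position 3: 'e' vs 'd' => DIFFER
  Position 4: 'b' vs 'd' => DIFFER
  Position 5: 'e' vs 'c' => DIFFER
Positions that differ: 5

5


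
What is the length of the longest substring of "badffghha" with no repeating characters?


Input: "badffghha"
Sliding window (track last position of each char):
  Position 0 ('b'): window [0,0] length 1 -- new best
  Position 1 ('a'): window [0,1] length 2 -- new best
  Position 2 ('d'): window [0,2] length 3 -- new best
  Position 3 ('f'): window [0,3] length 4 -- new best
  Position 4 ('f'): repeat (last at 3), move window start to 4
  Position 4 ('f'): window [4,4] length 1
  Position 5 ('g'): window [4,5] length 2
  Position 6 ('h'): window [4,6] length 3
  Position 7 ('h'): repeat (last at 6), move window start to 7
  Position 7 ('h'): window [7,7] length 1
  Position 8 ('a'): window [7,8] length 2
Longest substring with no repeats: "badf" with length 4

4


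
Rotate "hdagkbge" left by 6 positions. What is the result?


Input: "hdagkbge", rotate left by 6
First 6 characters: "hdagkb"
Remaining characters: "ge"
Concatenate remaining + first: "ge" + "hdagkb" = "gehdagkb"

gehdagkb


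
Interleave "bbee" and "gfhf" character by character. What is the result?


Interleaving "bbee" and "gfhf":
  Position 0: 'b' from first, 'g' from second => "bg"
  Position 1: 'b' from first, 'f' from second => "bf"
  Position 2: 'e' from first, 'h' from second => "eh"
  Position 3: 'e' from first, 'f' from second => "ef"
Result: bgbfehef

bgbfehef


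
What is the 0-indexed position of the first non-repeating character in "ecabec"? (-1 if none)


Input: ecabec
Character frequencies:
  'a': 1
  'b': 1
  'c': 2
  'e': 2
Scanning left to right for freq == 1:
  Position 0 ('e'): freq=2, skip
  Position 1 ('c'): freq=2, skip
  Position 2 ('a'): unique! => answer = 2

2


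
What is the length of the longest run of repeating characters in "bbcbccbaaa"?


Input: "bbcbccbaaa"
Scanning for longest run:
  Position 1 ('b'): continues run of 'b', length=2
  Position 2 ('c'): new char, reset run to 1
  Position 3 ('b'): new char, reset run to 1
  Position 4 ('c'): new char, reset run to 1
  Position 5 ('c'): continues run of 'c', length=2
  Position 6 ('b'): new char, reset run to 1
  Position 7 ('a'): new char, reset run to 1
  Position 8 ('a'): continues run of 'a', length=2
  Position 9 ('a'): continues run of 'a', length=3
Longest run: 'a' with length 3

3


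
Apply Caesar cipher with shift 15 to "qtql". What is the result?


Caesar cipher: shift "qtql" by 15
  'q' (pos 16) + 15 = pos 5 = 'f'
  't' (pos 19) + 15 = pos 8 = 'i'
  'q' (pos 16) + 15 = pos 5 = 'f'
  'l' (pos 11) + 15 = pos 0 = 'a'
Result: fifa

fifa


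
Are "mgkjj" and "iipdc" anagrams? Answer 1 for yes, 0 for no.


Strings: "mgkjj", "iipdc"
Sorted first:  gjjkm
Sorted second: cdiip
Differ at position 0: 'g' vs 'c' => not anagrams

0


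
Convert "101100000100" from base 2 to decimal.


Input: "101100000100" in base 2
Positional expansion:
  Digit '1' (value 1) x 2^11 = 2048
  Digit '0' (value 0) x 2^10 = 0
  Digit '1' (value 1) x 2^9 = 512
  Digit '1' (value 1) x 2^8 = 256
  Digit '0' (value 0) x 2^7 = 0
  Digit '0' (value 0) x 2^6 = 0
  Digit '0' (value 0) x 2^5 = 0
  Digit '0' (value 0) x 2^4 = 0
  Digit '0' (value 0) x 2^3 = 0
  Digit '1' (value 1) x 2^2 = 4
  Digit '0' (value 0) x 2^1 = 0
  Digit '0' (value 0) x 2^0 = 0
Sum = 2820

2820


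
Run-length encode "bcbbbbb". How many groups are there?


Input: bcbbbbb
Scanning for consecutive runs:
  Group 1: 'b' x 1 (positions 0-0)
  Group 2: 'c' x 1 (positions 1-1)
  Group 3: 'b' x 5 (positions 2-6)
Total groups: 3

3


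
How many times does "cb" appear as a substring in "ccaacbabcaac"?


Searching for "cb" in "ccaacbabcaac"
Scanning each position:
  Position 0: "cc" => no
  Position 1: "ca" => no
  Position 2: "aa" => no
  Position 3: "ac" => no
  Position 4: "cb" => MATCH
  Position 5: "ba" => no
  Position 6: "ab" => no
  Position 7: "bc" => no
  Position 8: "ca" => no
  Position 9: "aa" => no
  Position 10: "ac" => no
Total occurrences: 1

1


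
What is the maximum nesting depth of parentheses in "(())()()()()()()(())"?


Input: "(())()()()()()()(())"
Tracking depth:
  Position 0 '(': depth becomes 1
  Position 1 '(': depth becomes 2
  Position 2 ')': depth becomes 1
  Position 3 ')': depth becomes 0
  Position 4 '(': depth becomes 1
  Position 5 ')': depth becomes 0
  Position 6 '(': depth becomes 1
  Position 7 ')': depth becomes 0
  Position 8 '(': depth becomes 1
  Position 9 ')': depth becomes 0
  Position 10 '(': depth becomes 1
  Position 11 ')': depth becomes 0
  Position 12 '(': depth becomes 1
  Position 13 ')': depth becomes 0
  Position 14 '(': depth becomes 1
  Position 15 ')': depth becomes 0
  Position 16 '(': depth becomes 1
  Position 17 '(': depth becomes 2
  Position 18 ')': depth becomes 1
  Position 19 ')': depth becomes 0
Maximum depth reached: 2

2


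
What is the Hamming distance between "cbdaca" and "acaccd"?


Comparing "cbdaca" and "acaccd" position by position:
  Position 0: 'c' vs 'a' => differ
  Position 1: 'b' vs 'c' => differ
  Position 2: 'd' vs 'a' => differ
  Position 3: 'a' vs 'c' => differ
  Position 4: 'c' vs 'c' => same
  Position 5: 'a' vs 'd' => differ
Total differences (Hamming distance): 5

5


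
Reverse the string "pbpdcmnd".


Input: pbpdcmnd
Reading characters right to left:
  Position 7: 'd'
  Position 6: 'n'
  Position 5: 'm'
  Position 4: 'c'
  Position 3: 'd'
  Position 2: 'p'
  Position 1: 'b'
  Position 0: 'p'
Reversed: dnmcdpbp

dnmcdpbp


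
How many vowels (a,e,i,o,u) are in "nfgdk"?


Input: nfgdk
Checking each character:
  'n' at position 0: consonant
  'f' at position 1: consonant
  'g' at position 2: consonant
  'd' at position 3: consonant
  'k' at position 4: consonant
Total vowels: 0

0


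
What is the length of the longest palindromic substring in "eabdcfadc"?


Input: "eabdcfadc"
Checking substrings for palindromes:
  No multi-char palindromic substrings found
Longest palindromic substring: "e" with length 1

1


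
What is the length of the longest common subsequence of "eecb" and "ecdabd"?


LCS of "eecb" and "ecdabd"
DP table:
           e    c    d    a    b    d
      0    0    0    0    0    0    0
  e   0    1    1    1    1    1    1
  e   0    1    1    1    1    1    1
  c   0    1    2    2    2    2    2
  b   0    1    2    2    2    3    3
LCS length = dp[4][6] = 3

3


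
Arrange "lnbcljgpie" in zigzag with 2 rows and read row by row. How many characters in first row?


Zigzag "lnbcljgpie" into 2 rows:
Placing characters:
  'l' => row 0
  'n' => row 1
  'b' => row 0
  'c' => row 1
  'l' => row 0
  'j' => row 1
  'g' => row 0
  'p' => row 1
  'i' => row 0
  'e' => row 1
Rows:
  Row 0: "lblgi"
  Row 1: "ncjpe"
First row length: 5

5


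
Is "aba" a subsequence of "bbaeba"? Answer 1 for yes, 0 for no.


Check if "aba" is a subsequence of "bbaeba"
Greedy scan:
  Position 0 ('b'): no match needed
  Position 1 ('b'): no match needed
  Position 2 ('a'): matches sub[0] = 'a'
  Position 3 ('e'): no match needed
  Position 4 ('b'): matches sub[1] = 'b'
  Position 5 ('a'): matches sub[2] = 'a'
All 3 characters matched => is a subsequence

1


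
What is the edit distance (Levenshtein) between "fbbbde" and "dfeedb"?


Computing edit distance: "fbbbde" -> "dfeedb"
DP table:
           d    f    e    e    d    b
      0    1    2    3    4    5    6
  f   1    1    1    2    3    4    5
  b   2    2    2    2    3    4    4
  b   3    3    3    3    3    4    4
  b   4    4    4    4    4    4    4
  d   5    4    5    5    5    4    5
  e   6    5    5    5    5    5    5
Edit distance = dp[6][6] = 5

5


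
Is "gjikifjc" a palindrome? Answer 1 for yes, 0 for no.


Input: gjikifjc
Reversed: cjfikijg
  Compare pos 0 ('g') with pos 7 ('c'): MISMATCH
  Compare pos 1 ('j') with pos 6 ('j'): match
  Compare pos 2 ('i') with pos 5 ('f'): MISMATCH
  Compare pos 3 ('k') with pos 4 ('i'): MISMATCH
Result: not a palindrome

0


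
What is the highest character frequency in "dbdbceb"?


Input: dbdbceb
Character counts:
  'b': 3
  'c': 1
  'd': 2
  'e': 1
Maximum frequency: 3

3


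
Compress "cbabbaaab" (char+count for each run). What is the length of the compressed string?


Input: cbabbaaab
Runs:
  'c' x 1 => "c1"
  'b' x 1 => "b1"
  'a' x 1 => "a1"
  'b' x 2 => "b2"
  'a' x 3 => "a3"
  'b' x 1 => "b1"
Compressed: "c1b1a1b2a3b1"
Compressed length: 12

12


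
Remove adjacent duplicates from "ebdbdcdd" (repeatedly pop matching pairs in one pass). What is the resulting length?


Input: ebdbdcdd
Stack-based adjacent duplicate removal:
  Read 'e': push. Stack: e
  Read 'b': push. Stack: eb
  Read 'd': push. Stack: ebd
  Read 'b': push. Stack: ebdb
  Read 'd': push. Stack: ebdbd
  Read 'c': push. Stack: ebdbdc
  Read 'd': push. Stack: ebdbdcd
  Read 'd': matches stack top 'd' => pop. Stack: ebdbdc
Final stack: "ebdbdc" (length 6)

6


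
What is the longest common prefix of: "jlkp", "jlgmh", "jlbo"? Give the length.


Words: jlkp, jlgmh, jlbo
  Position 0: all 'j' => match
  Position 1: all 'l' => match
  Position 2: ('k', 'g', 'b') => mismatch, stop
LCP = "jl" (length 2)

2


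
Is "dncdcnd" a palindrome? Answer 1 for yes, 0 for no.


Input: dncdcnd
Reversed: dncdcnd
  Compare pos 0 ('d') with pos 6 ('d'): match
  Compare pos 1 ('n') with pos 5 ('n'): match
  Compare pos 2 ('c') with pos 4 ('c'): match
Result: palindrome

1


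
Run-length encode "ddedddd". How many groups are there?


Input: ddedddd
Scanning for consecutive runs:
  Group 1: 'd' x 2 (positions 0-1)
  Group 2: 'e' x 1 (positions 2-2)
  Group 3: 'd' x 4 (positions 3-6)
Total groups: 3

3


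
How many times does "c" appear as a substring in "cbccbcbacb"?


Searching for "c" in "cbccbcbacb"
Scanning each position:
  Position 0: "c" => MATCH
  Position 1: "b" => no
  Position 2: "c" => MATCH
  Position 3: "c" => MATCH
  Position 4: "b" => no
  Position 5: "c" => MATCH
  Position 6: "b" => no
  Position 7: "a" => no
  Position 8: "c" => MATCH
  Position 9: "b" => no
Total occurrences: 5

5


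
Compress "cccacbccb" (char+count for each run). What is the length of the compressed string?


Input: cccacbccb
Runs:
  'c' x 3 => "c3"
  'a' x 1 => "a1"
  'c' x 1 => "c1"
  'b' x 1 => "b1"
  'c' x 2 => "c2"
  'b' x 1 => "b1"
Compressed: "c3a1c1b1c2b1"
Compressed length: 12

12


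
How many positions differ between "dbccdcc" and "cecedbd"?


Comparing "dbccdcc" and "cecedbd" position by position:
  Position 0: 'd' vs 'c' => DIFFER
  Position 1: 'b' vs 'e' => DIFFER
  Position 2: 'c' vs 'c' => same
  Position 3: 'c' vs 'e' => DIFFER
  Position 4: 'd' vs 'd' => same
  Position 5: 'c' vs 'b' => DIFFER
  Position 6: 'c' vs 'd' => DIFFER
Positions that differ: 5

5


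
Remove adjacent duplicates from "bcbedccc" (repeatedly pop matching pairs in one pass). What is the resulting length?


Input: bcbedccc
Stack-based adjacent duplicate removal:
  Read 'b': push. Stack: b
  Read 'c': push. Stack: bc
  Read 'b': push. Stack: bcb
  Read 'e': push. Stack: bcbe
  Read 'd': push. Stack: bcbed
  Read 'c': push. Stack: bcbedc
  Read 'c': matches stack top 'c' => pop. Stack: bcbed
  Read 'c': push. Stack: bcbedc
Final stack: "bcbedc" (length 6)

6


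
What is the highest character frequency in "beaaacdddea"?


Input: beaaacdddea
Character counts:
  'a': 4
  'b': 1
  'c': 1
  'd': 3
  'e': 2
Maximum frequency: 4

4


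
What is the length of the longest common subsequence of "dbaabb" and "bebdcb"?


LCS of "dbaabb" and "bebdcb"
DP table:
           b    e    b    d    c    b
      0    0    0    0    0    0    0
  d   0    0    0    0    1    1    1
  b   0    1    1    1    1    1    2
  a   0    1    1    1    1    1    2
  a   0    1    1    1    1    1    2
  b   0    1    1    2    2    2    2
  b   0    1    1    2    2    2    3
LCS length = dp[6][6] = 3

3


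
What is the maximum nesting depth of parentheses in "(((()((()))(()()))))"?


Input: "(((()((()))(()()))))"
Tracking depth:
  Position 0 '(': depth becomes 1
  Position 1 '(': depth becomes 2
  Position 2 '(': depth becomes 3
  Position 3 '(': depth becomes 4
  Position 4 ')': depth becomes 3
  Position 5 '(': depth becomes 4
  Position 6 '(': depth becomes 5
  Position 7 '(': depth becomes 6
  Position 8 ')': depth becomes 5
  Position 9 ')': depth becomes 4
  Position 10 ')': depth becomes 3
  Position 11 '(': depth becomes 4
  Position 12 '(': depth becomes 5
  Position 13 ')': depth becomes 4
  Position 14 '(': depth becomes 5
  Position 15 ')': depth becomes 4
  Position 16 ')': depth becomes 3
  Position 17 ')': depth becomes 2
  Position 18 ')': depth becomes 1
  Position 19 ')': depth becomes 0
Maximum depth reached: 6

6


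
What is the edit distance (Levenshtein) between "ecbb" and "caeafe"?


Computing edit distance: "ecbb" -> "caeafe"
DP table:
           c    a    e    a    f    e
      0    1    2    3    4    5    6
  e   1    1    2    2    3    4    5
  c   2    1    2    3    3    4    5
  b   3    2    2    3    4    4    5
  b   4    3    3    3    4    5    5
Edit distance = dp[4][6] = 5

5


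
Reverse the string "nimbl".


Input: nimbl
Reading characters right to left:
  Position 4: 'l'
  Position 3: 'b'
  Position 2: 'm'
  Position 1: 'i'
  Position 0: 'n'
Reversed: lbmin

lbmin


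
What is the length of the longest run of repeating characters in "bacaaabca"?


Input: "bacaaabca"
Scanning for longest run:
  Position 1 ('a'): new char, reset run to 1
  Position 2 ('c'): new char, reset run to 1
  Position 3 ('a'): new char, reset run to 1
  Position 4 ('a'): continues run of 'a', length=2
  Position 5 ('a'): continues run of 'a', length=3
  Position 6 ('b'): new char, reset run to 1
  Position 7 ('c'): new char, reset run to 1
  Position 8 ('a'): new char, reset run to 1
Longest run: 'a' with length 3

3


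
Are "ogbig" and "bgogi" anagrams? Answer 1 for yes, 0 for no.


Strings: "ogbig", "bgogi"
Sorted first:  bggio
Sorted second: bggio
Sorted forms match => anagrams

1


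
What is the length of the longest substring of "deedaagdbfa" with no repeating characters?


Input: "deedaagdbfa"
Sliding window (track last position of each char):
  Position 0 ('d'): window [0,0] length 1 -- new best
  Position 1 ('e'): window [0,1] length 2 -- new best
  Position 2 ('e'): repeat (last at 1), move window start to 2
  Position 2 ('e'): window [2,2] length 1
  Position 3 ('d'): window [2,3] length 2
  Position 4 ('a'): window [2,4] length 3 -- new best
  Position 5 ('a'): repeat (last at 4), move window start to 5
  Position 5 ('a'): window [5,5] length 1
  Position 6 ('g'): window [5,6] length 2
  Position 7 ('d'): window [5,7] length 3
  Position 8 ('b'): window [5,8] length 4 -- new best
  Position 9 ('f'): window [5,9] length 5 -- new best
  Position 10 ('a'): repeat (last at 5), move window start to 6
  Position 10 ('a'): window [6,10] length 5
Longest substring with no repeats: "agdbf" with length 5

5


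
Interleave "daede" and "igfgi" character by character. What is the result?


Interleaving "daede" and "igfgi":
  Position 0: 'd' from first, 'i' from second => "di"
  Position 1: 'a' from first, 'g' from second => "ag"
  Position 2: 'e' from first, 'f' from second => "ef"
  Position 3: 'd' from first, 'g' from second => "dg"
  Position 4: 'e' from first, 'i' from second => "ei"
Result: diagefdgei

diagefdgei


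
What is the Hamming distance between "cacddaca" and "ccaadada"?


Comparing "cacddaca" and "ccaadada" position by position:
  Position 0: 'c' vs 'c' => same
  Position 1: 'a' vs 'c' => differ
  Position 2: 'c' vs 'a' => differ
  Position 3: 'd' vs 'a' => differ
  Position 4: 'd' vs 'd' => same
  Position 5: 'a' vs 'a' => same
  Position 6: 'c' vs 'd' => differ
  Position 7: 'a' vs 'a' => same
Total differences (Hamming distance): 4

4


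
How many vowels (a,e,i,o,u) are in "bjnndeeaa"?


Input: bjnndeeaa
Checking each character:
  'b' at position 0: consonant
  'j' at position 1: consonant
  'n' at position 2: consonant
  'n' at position 3: consonant
  'd' at position 4: consonant
  'e' at position 5: vowel (running total: 1)
  'e' at position 6: vowel (running total: 2)
  'a' at position 7: vowel (running total: 3)
  'a' at position 8: vowel (running total: 4)
Total vowels: 4

4


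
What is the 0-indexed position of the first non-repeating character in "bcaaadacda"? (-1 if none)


Input: bcaaadacda
Character frequencies:
  'a': 5
  'b': 1
  'c': 2
  'd': 2
Scanning left to right for freq == 1:
  Position 0 ('b'): unique! => answer = 0

0


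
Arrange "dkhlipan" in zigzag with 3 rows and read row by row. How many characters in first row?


Zigzag "dkhlipan" into 3 rows:
Placing characters:
  'd' => row 0
  'k' => row 1
  'h' => row 2
  'l' => row 1
  'i' => row 0
  'p' => row 1
  'a' => row 2
  'n' => row 1
Rows:
  Row 0: "di"
  Row 1: "klpn"
  Row 2: "ha"
First row length: 2

2


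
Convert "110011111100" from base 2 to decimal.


Input: "110011111100" in base 2
Positional expansion:
  Digit '1' (value 1) x 2^11 = 2048
  Digit '1' (value 1) x 2^10 = 1024
  Digit '0' (value 0) x 2^9 = 0
  Digit '0' (value 0) x 2^8 = 0
  Digit '1' (value 1) x 2^7 = 128
  Digit '1' (value 1) x 2^6 = 64
  Digit '1' (value 1) x 2^5 = 32
  Digit '1' (value 1) x 2^4 = 16
  Digit '1' (value 1) x 2^3 = 8
  Digit '1' (value 1) x 2^2 = 4
  Digit '0' (value 0) x 2^1 = 0
  Digit '0' (value 0) x 2^0 = 0
Sum = 3324

3324


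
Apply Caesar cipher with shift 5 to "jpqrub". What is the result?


Caesar cipher: shift "jpqrub" by 5
  'j' (pos 9) + 5 = pos 14 = 'o'
  'p' (pos 15) + 5 = pos 20 = 'u'
  'q' (pos 16) + 5 = pos 21 = 'v'
  'r' (pos 17) + 5 = pos 22 = 'w'
  'u' (pos 20) + 5 = pos 25 = 'z'
  'b' (pos 1) + 5 = pos 6 = 'g'
Result: ouvwzg

ouvwzg


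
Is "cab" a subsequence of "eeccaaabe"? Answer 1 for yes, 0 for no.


Check if "cab" is a subsequence of "eeccaaabe"
Greedy scan:
  Position 0 ('e'): no match needed
  Position 1 ('e'): no match needed
  Position 2 ('c'): matches sub[0] = 'c'
  Position 3 ('c'): no match needed
  Position 4 ('a'): matches sub[1] = 'a'
  Position 5 ('a'): no match needed
  Position 6 ('a'): no match needed
  Position 7 ('b'): matches sub[2] = 'b'
  Position 8 ('e'): no match needed
All 3 characters matched => is a subsequence

1


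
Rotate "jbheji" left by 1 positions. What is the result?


Input: "jbheji", rotate left by 1
First 1 characters: "j"
Remaining characters: "bheji"
Concatenate remaining + first: "bheji" + "j" = "bhejij"

bhejij


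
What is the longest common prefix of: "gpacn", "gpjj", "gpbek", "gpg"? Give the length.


Words: gpacn, gpjj, gpbek, gpg
  Position 0: all 'g' => match
  Position 1: all 'p' => match
  Position 2: ('a', 'j', 'b', 'g') => mismatch, stop
LCP = "gp" (length 2)

2


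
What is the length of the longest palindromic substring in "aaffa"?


Input: "aaffa"
Checking substrings for palindromes:
  [1:5] "affa" (len 4) => palindrome
  [0:2] "aa" (len 2) => palindrome
  [2:4] "ff" (len 2) => palindrome
Longest palindromic substring: "affa" with length 4

4


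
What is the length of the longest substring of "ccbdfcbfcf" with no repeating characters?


Input: "ccbdfcbfcf"
Sliding window (track last position of each char):
  Position 0 ('c'): window [0,0] length 1 -- new best
  Position 1 ('c'): repeat (last at 0), move window start to 1
  Position 1 ('c'): window [1,1] length 1
  Position 2 ('b'): window [1,2] length 2 -- new best
  Position 3 ('d'): window [1,3] length 3 -- new best
  Position 4 ('f'): window [1,4] length 4 -- new best
  Position 5 ('c'): repeat (last at 1), move window start to 2
  Position 5 ('c'): window [2,5] length 4
  Position 6 ('b'): repeat (last at 2), move window start to 3
  Position 6 ('b'): window [3,6] length 4
  Position 7 ('f'): repeat (last at 4), move window start to 5
  Position 7 ('f'): window [5,7] length 3
  Position 8 ('c'): repeat (last at 5), move window start to 6
  Position 8 ('c'): window [6,8] length 3
  Position 9 ('f'): repeat (last at 7), move window start to 8
  Position 9 ('f'): window [8,9] length 2
Longest substring with no repeats: "cbdf" with length 4

4


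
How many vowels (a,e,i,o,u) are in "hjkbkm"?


Input: hjkbkm
Checking each character:
  'h' at position 0: consonant
  'j' at position 1: consonant
  'k' at position 2: consonant
  'b' at position 3: consonant
  'k' at position 4: consonant
  'm' at position 5: consonant
Total vowels: 0

0


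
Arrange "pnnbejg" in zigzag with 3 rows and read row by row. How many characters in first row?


Zigzag "pnnbejg" into 3 rows:
Placing characters:
  'p' => row 0
  'n' => row 1
  'n' => row 2
  'b' => row 1
  'e' => row 0
  'j' => row 1
  'g' => row 2
Rows:
  Row 0: "pe"
  Row 1: "nbj"
  Row 2: "ng"
First row length: 2

2


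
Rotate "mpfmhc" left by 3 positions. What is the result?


Input: "mpfmhc", rotate left by 3
First 3 characters: "mpf"
Remaining characters: "mhc"
Concatenate remaining + first: "mhc" + "mpf" = "mhcmpf"

mhcmpf


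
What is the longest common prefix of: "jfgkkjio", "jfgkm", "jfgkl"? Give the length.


Words: jfgkkjio, jfgkm, jfgkl
  Position 0: all 'j' => match
  Position 1: all 'f' => match
  Position 2: all 'g' => match
  Position 3: all 'k' => match
  Position 4: ('k', 'm', 'l') => mismatch, stop
LCP = "jfgk" (length 4)

4


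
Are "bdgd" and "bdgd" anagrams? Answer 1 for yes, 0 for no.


Strings: "bdgd", "bdgd"
Sorted first:  bddg
Sorted second: bddg
Sorted forms match => anagrams

1


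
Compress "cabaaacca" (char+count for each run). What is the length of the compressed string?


Input: cabaaacca
Runs:
  'c' x 1 => "c1"
  'a' x 1 => "a1"
  'b' x 1 => "b1"
  'a' x 3 => "a3"
  'c' x 2 => "c2"
  'a' x 1 => "a1"
Compressed: "c1a1b1a3c2a1"
Compressed length: 12

12


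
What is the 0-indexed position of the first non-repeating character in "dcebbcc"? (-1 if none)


Input: dcebbcc
Character frequencies:
  'b': 2
  'c': 3
  'd': 1
  'e': 1
Scanning left to right for freq == 1:
  Position 0 ('d'): unique! => answer = 0

0


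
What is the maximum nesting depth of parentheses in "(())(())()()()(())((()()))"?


Input: "(())(())()()()(())((()()))"
Tracking depth:
  Position 0 '(': depth becomes 1
  Position 1 '(': depth becomes 2
  Position 2 ')': depth becomes 1
  Position 3 ')': depth becomes 0
  Position 4 '(': depth becomes 1
  Position 5 '(': depth becomes 2
  Position 6 ')': depth becomes 1
  Position 7 ')': depth becomes 0
  Position 8 '(': depth becomes 1
  Position 9 ')': depth becomes 0
  Position 10 '(': depth becomes 1
  Position 11 ')': depth becomes 0
  Position 12 '(': depth becomes 1
  Position 13 ')': depth becomes 0
  Position 14 '(': depth becomes 1
  Position 15 '(': depth becomes 2
  Position 16 ')': depth becomes 1
  Position 17 ')': depth becomes 0
  Position 18 '(': depth becomes 1
  Position 19 '(': depth becomes 2
  Position 20 '(': depth becomes 3
  Position 21 ')': depth becomes 2
  Position 22 '(': depth becomes 3
  Position 23 ')': depth becomes 2
  Position 24 ')': depth becomes 1
  Position 25 ')': depth becomes 0
Maximum depth reached: 3

3


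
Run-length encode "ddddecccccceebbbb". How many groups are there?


Input: ddddecccccceebbbb
Scanning for consecutive runs:
  Group 1: 'd' x 4 (positions 0-3)
  Group 2: 'e' x 1 (positions 4-4)
  Group 3: 'c' x 6 (positions 5-10)
  Group 4: 'e' x 2 (positions 11-12)
  Group 5: 'b' x 4 (positions 13-16)
Total groups: 5

5


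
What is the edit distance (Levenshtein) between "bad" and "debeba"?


Computing edit distance: "bad" -> "debeba"
DP table:
           d    e    b    e    b    a
      0    1    2    3    4    5    6
  b   1    1    2    2    3    4    5
  a   2    2    2    3    3    4    4
  d   3    2    3    3    4    4    5
Edit distance = dp[3][6] = 5

5


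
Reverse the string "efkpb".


Input: efkpb
Reading characters right to left:
  Position 4: 'b'
  Position 3: 'p'
  Position 2: 'k'
  Position 1: 'f'
  Position 0: 'e'
Reversed: bpkfe

bpkfe


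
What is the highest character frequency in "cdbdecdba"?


Input: cdbdecdba
Character counts:
  'a': 1
  'b': 2
  'c': 2
  'd': 3
  'e': 1
Maximum frequency: 3

3


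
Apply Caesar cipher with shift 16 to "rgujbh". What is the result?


Caesar cipher: shift "rgujbh" by 16
  'r' (pos 17) + 16 = pos 7 = 'h'
  'g' (pos 6) + 16 = pos 22 = 'w'
  'u' (pos 20) + 16 = pos 10 = 'k'
  'j' (pos 9) + 16 = pos 25 = 'z'
  'b' (pos 1) + 16 = pos 17 = 'r'
  'h' (pos 7) + 16 = pos 23 = 'x'
Result: hwkzrx

hwkzrx


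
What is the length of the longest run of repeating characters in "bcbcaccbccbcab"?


Input: "bcbcaccbccbcab"
Scanning for longest run:
  Position 1 ('c'): new char, reset run to 1
  Position 2 ('b'): new char, reset run to 1
  Position 3 ('c'): new char, reset run to 1
  Position 4 ('a'): new char, reset run to 1
  Position 5 ('c'): new char, reset run to 1
  Position 6 ('c'): continues run of 'c', length=2
  Position 7 ('b'): new char, reset run to 1
  Position 8 ('c'): new char, reset run to 1
  Position 9 ('c'): continues run of 'c', length=2
  Position 10 ('b'): new char, reset run to 1
  Position 11 ('c'): new char, reset run to 1
  Position 12 ('a'): new char, reset run to 1
  Position 13 ('b'): new char, reset run to 1
Longest run: 'c' with length 2

2


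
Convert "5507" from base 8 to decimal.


Input: "5507" in base 8
Positional expansion:
  Digit '5' (value 5) x 8^3 = 2560
  Digit '5' (value 5) x 8^2 = 320
  Digit '0' (value 0) x 8^1 = 0
  Digit '7' (value 7) x 8^0 = 7
Sum = 2887

2887


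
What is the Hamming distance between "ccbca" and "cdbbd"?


Comparing "ccbca" and "cdbbd" position by position:
  Position 0: 'c' vs 'c' => same
  Position 1: 'c' vs 'd' => differ
  Position 2: 'b' vs 'b' => same
  Position 3: 'c' vs 'b' => differ
  Position 4: 'a' vs 'd' => differ
Total differences (Hamming distance): 3

3


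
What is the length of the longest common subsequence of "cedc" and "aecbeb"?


LCS of "cedc" and "aecbeb"
DP table:
           a    e    c    b    e    b
      0    0    0    0    0    0    0
  c   0    0    0    1    1    1    1
  e   0    0    1    1    1    2    2
  d   0    0    1    1    1    2    2
  c   0    0    1    2    2    2    2
LCS length = dp[4][6] = 2

2


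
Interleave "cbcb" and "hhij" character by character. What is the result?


Interleaving "cbcb" and "hhij":
  Position 0: 'c' from first, 'h' from second => "ch"
  Position 1: 'b' from first, 'h' from second => "bh"
  Position 2: 'c' from first, 'i' from second => "ci"
  Position 3: 'b' from first, 'j' from second => "bj"
Result: chbhcibj

chbhcibj


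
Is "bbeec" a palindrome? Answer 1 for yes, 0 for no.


Input: bbeec
Reversed: ceebb
  Compare pos 0 ('b') with pos 4 ('c'): MISMATCH
  Compare pos 1 ('b') with pos 3 ('e'): MISMATCH
Result: not a palindrome

0


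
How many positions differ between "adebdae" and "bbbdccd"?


Comparing "adebdae" and "bbbdccd" position by position:
  Position 0: 'a' vs 'b' => DIFFER
  Position 1: 'd' vs 'b' => DIFFER
  Position 2: 'e' vs 'b' => DIFFER
  Position 3: 'b' vs 'd' => DIFFER
  Position 4: 'd' vs 'c' => DIFFER
  Position 5: 'a' vs 'c' => DIFFER
  Position 6: 'e' vs 'd' => DIFFER
Positions that differ: 7

7


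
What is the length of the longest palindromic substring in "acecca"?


Input: "acecca"
Checking substrings for palindromes:
  [1:4] "cec" (len 3) => palindrome
  [3:5] "cc" (len 2) => palindrome
Longest palindromic substring: "cec" with length 3

3


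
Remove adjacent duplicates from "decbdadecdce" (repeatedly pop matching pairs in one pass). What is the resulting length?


Input: decbdadecdce
Stack-based adjacent duplicate removal:
  Read 'd': push. Stack: d
  Read 'e': push. Stack: de
  Read 'c': push. Stack: dec
  Read 'b': push. Stack: decb
  Read 'd': push. Stack: decbd
  Read 'a': push. Stack: decbda
  Read 'd': push. Stack: decbdad
  Read 'e': push. Stack: decbdade
  Read 'c': push. Stack: decbdadec
  Read 'd': push. Stack: decbdadecd
  Read 'c': push. Stack: decbdadecdc
  Read 'e': push. Stack: decbdadecdce
Final stack: "decbdadecdce" (length 12)

12


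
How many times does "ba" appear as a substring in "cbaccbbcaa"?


Searching for "ba" in "cbaccbbcaa"
Scanning each position:
  Position 0: "cb" => no
  Position 1: "ba" => MATCH
  Position 2: "ac" => no
  Position 3: "cc" => no
  Position 4: "cb" => no
  Position 5: "bb" => no
  Position 6: "bc" => no
  Position 7: "ca" => no
  Position 8: "aa" => no
Total occurrences: 1

1


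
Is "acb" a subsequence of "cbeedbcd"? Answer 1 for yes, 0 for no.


Check if "acb" is a subsequence of "cbeedbcd"
Greedy scan:
  Position 0 ('c'): no match needed
  Position 1 ('b'): no match needed
  Position 2 ('e'): no match needed
  Position 3 ('e'): no match needed
  Position 4 ('d'): no match needed
  Position 5 ('b'): no match needed
  Position 6 ('c'): no match needed
  Position 7 ('d'): no match needed
Only matched 0/3 characters => not a subsequence

0


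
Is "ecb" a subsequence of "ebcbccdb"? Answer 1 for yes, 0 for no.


Check if "ecb" is a subsequence of "ebcbccdb"
Greedy scan:
  Position 0 ('e'): matches sub[0] = 'e'
  Position 1 ('b'): no match needed
  Position 2 ('c'): matches sub[1] = 'c'
  Position 3 ('b'): matches sub[2] = 'b'
  Position 4 ('c'): no match needed
  Position 5 ('c'): no match needed
  Position 6 ('d'): no match needed
  Position 7 ('b'): no match needed
All 3 characters matched => is a subsequence

1


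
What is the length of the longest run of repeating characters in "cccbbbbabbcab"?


Input: "cccbbbbabbcab"
Scanning for longest run:
  Position 1 ('c'): continues run of 'c', length=2
  Position 2 ('c'): continues run of 'c', length=3
  Position 3 ('b'): new char, reset run to 1
  Position 4 ('b'): continues run of 'b', length=2
  Position 5 ('b'): continues run of 'b', length=3
  Position 6 ('b'): continues run of 'b', length=4
  Position 7 ('a'): new char, reset run to 1
  Position 8 ('b'): new char, reset run to 1
  Position 9 ('b'): continues run of 'b', length=2
  Position 10 ('c'): new char, reset run to 1
  Position 11 ('a'): new char, reset run to 1
  Position 12 ('b'): new char, reset run to 1
Longest run: 'b' with length 4

4


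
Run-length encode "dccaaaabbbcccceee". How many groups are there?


Input: dccaaaabbbcccceee
Scanning for consecutive runs:
  Group 1: 'd' x 1 (positions 0-0)
  Group 2: 'c' x 2 (positions 1-2)
  Group 3: 'a' x 4 (positions 3-6)
  Group 4: 'b' x 3 (positions 7-9)
  Group 5: 'c' x 4 (positions 10-13)
  Group 6: 'e' x 3 (positions 14-16)
Total groups: 6

6


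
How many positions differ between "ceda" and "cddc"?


Comparing "ceda" and "cddc" position by position:
  Position 0: 'c' vs 'c' => same
  Position 1: 'e' vs 'd' => DIFFER
  Position 2: 'd' vs 'd' => same
  Position 3: 'a' vs 'c' => DIFFER
Positions that differ: 2

2


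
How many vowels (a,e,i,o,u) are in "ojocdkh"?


Input: ojocdkh
Checking each character:
  'o' at position 0: vowel (running total: 1)
  'j' at position 1: consonant
  'o' at position 2: vowel (running total: 2)
  'c' at position 3: consonant
  'd' at position 4: consonant
  'k' at position 5: consonant
  'h' at position 6: consonant
Total vowels: 2

2


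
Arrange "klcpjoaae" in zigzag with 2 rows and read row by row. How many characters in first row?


Zigzag "klcpjoaae" into 2 rows:
Placing characters:
  'k' => row 0
  'l' => row 1
  'c' => row 0
  'p' => row 1
  'j' => row 0
  'o' => row 1
  'a' => row 0
  'a' => row 1
  'e' => row 0
Rows:
  Row 0: "kcjae"
  Row 1: "lpoa"
First row length: 5

5


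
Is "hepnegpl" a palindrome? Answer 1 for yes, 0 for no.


Input: hepnegpl
Reversed: lpgenpeh
  Compare pos 0 ('h') with pos 7 ('l'): MISMATCH
  Compare pos 1 ('e') with pos 6 ('p'): MISMATCH
  Compare pos 2 ('p') with pos 5 ('g'): MISMATCH
  Compare pos 3 ('n') with pos 4 ('e'): MISMATCH
Result: not a palindrome

0


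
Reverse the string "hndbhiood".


Input: hndbhiood
Reading characters right to left:
  Position 8: 'd'
  Position 7: 'o'
  Position 6: 'o'
  Position 5: 'i'
  Position 4: 'h'
  Position 3: 'b'
  Position 2: 'd'
  Position 1: 'n'
  Position 0: 'h'
Reversed: dooihbdnh

dooihbdnh


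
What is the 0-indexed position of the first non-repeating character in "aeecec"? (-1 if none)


Input: aeecec
Character frequencies:
  'a': 1
  'c': 2
  'e': 3
Scanning left to right for freq == 1:
  Position 0 ('a'): unique! => answer = 0

0


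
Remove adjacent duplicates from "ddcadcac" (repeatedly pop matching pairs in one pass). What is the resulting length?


Input: ddcadcac
Stack-based adjacent duplicate removal:
  Read 'd': push. Stack: d
  Read 'd': matches stack top 'd' => pop. Stack: (empty)
  Read 'c': push. Stack: c
  Read 'a': push. Stack: ca
  Read 'd': push. Stack: cad
  Read 'c': push. Stack: cadc
  Read 'a': push. Stack: cadca
  Read 'c': push. Stack: cadcac
Final stack: "cadcac" (length 6)

6


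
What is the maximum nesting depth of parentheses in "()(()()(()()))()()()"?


Input: "()(()()(()()))()()()"
Tracking depth:
  Position 0 '(': depth becomes 1
  Position 1 ')': depth becomes 0
  Position 2 '(': depth becomes 1
  Position 3 '(': depth becomes 2
  Position 4 ')': depth becomes 1
  Position 5 '(': depth becomes 2
  Position 6 ')': depth becomes 1
  Position 7 '(': depth becomes 2
  Position 8 '(': depth becomes 3
  Position 9 ')': depth becomes 2
  Position 10 '(': depth becomes 3
  Position 11 ')': depth becomes 2
  Position 12 ')': depth becomes 1
  Position 13 ')': depth becomes 0
  Position 14 '(': depth becomes 1
  Position 15 ')': depth becomes 0
  Position 16 '(': depth becomes 1
  Position 17 ')': depth becomes 0
  Position 18 '(': depth becomes 1
  Position 19 ')': depth becomes 0
Maximum depth reached: 3

3


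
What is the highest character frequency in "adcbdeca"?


Input: adcbdeca
Character counts:
  'a': 2
  'b': 1
  'c': 2
  'd': 2
  'e': 1
Maximum frequency: 2

2


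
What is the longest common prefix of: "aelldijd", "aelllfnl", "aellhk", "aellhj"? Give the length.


Words: aelldijd, aelllfnl, aellhk, aellhj
  Position 0: all 'a' => match
  Position 1: all 'e' => match
  Position 2: all 'l' => match
  Position 3: all 'l' => match
  Position 4: ('d', 'l', 'h', 'h') => mismatch, stop
LCP = "aell" (length 4)

4


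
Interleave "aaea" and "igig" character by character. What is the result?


Interleaving "aaea" and "igig":
  Position 0: 'a' from first, 'i' from second => "ai"
  Position 1: 'a' from first, 'g' from second => "ag"
  Position 2: 'e' from first, 'i' from second => "ei"
  Position 3: 'a' from first, 'g' from second => "ag"
Result: aiageiag

aiageiag


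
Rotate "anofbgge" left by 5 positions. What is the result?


Input: "anofbgge", rotate left by 5
First 5 characters: "anofb"
Remaining characters: "gge"
Concatenate remaining + first: "gge" + "anofb" = "ggeanofb"

ggeanofb


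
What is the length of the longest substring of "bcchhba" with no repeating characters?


Input: "bcchhba"
Sliding window (track last position of each char):
  Position 0 ('b'): window [0,0] length 1 -- new best
  Position 1 ('c'): window [0,1] length 2 -- new best
  Position 2 ('c'): repeat (last at 1), move window start to 2
  Position 2 ('c'): window [2,2] length 1
  Position 3 ('h'): window [2,3] length 2
  Position 4 ('h'): repeat (last at 3), move window start to 4
  Position 4 ('h'): window [4,4] length 1
  Position 5 ('b'): window [4,5] length 2
  Position 6 ('a'): window [4,6] length 3 -- new best
Longest substring with no repeats: "hba" with length 3

3


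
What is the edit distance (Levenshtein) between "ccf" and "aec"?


Computing edit distance: "ccf" -> "aec"
DP table:
           a    e    c
      0    1    2    3
  c   1    1    2    2
  c   2    2    2    2
  f   3    3    3    3
Edit distance = dp[3][3] = 3

3


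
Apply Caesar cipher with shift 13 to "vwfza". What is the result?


Caesar cipher: shift "vwfza" by 13
  'v' (pos 21) + 13 = pos 8 = 'i'
  'w' (pos 22) + 13 = pos 9 = 'j'
  'f' (pos 5) + 13 = pos 18 = 's'
  'z' (pos 25) + 13 = pos 12 = 'm'
  'a' (pos 0) + 13 = pos 13 = 'n'
Result: ijsmn

ijsmn


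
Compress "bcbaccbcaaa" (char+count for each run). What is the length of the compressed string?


Input: bcbaccbcaaa
Runs:
  'b' x 1 => "b1"
  'c' x 1 => "c1"
  'b' x 1 => "b1"
  'a' x 1 => "a1"
  'c' x 2 => "c2"
  'b' x 1 => "b1"
  'c' x 1 => "c1"
  'a' x 3 => "a3"
Compressed: "b1c1b1a1c2b1c1a3"
Compressed length: 16

16


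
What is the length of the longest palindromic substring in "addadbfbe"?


Input: "addadbfbe"
Checking substrings for palindromes:
  [0:4] "adda" (len 4) => palindrome
  [2:5] "dad" (len 3) => palindrome
  [5:8] "bfb" (len 3) => palindrome
  [1:3] "dd" (len 2) => palindrome
Longest palindromic substring: "adda" with length 4

4


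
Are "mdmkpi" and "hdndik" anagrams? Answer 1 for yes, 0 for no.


Strings: "mdmkpi", "hdndik"
Sorted first:  dikmmp
Sorted second: ddhikn
Differ at position 1: 'i' vs 'd' => not anagrams

0
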